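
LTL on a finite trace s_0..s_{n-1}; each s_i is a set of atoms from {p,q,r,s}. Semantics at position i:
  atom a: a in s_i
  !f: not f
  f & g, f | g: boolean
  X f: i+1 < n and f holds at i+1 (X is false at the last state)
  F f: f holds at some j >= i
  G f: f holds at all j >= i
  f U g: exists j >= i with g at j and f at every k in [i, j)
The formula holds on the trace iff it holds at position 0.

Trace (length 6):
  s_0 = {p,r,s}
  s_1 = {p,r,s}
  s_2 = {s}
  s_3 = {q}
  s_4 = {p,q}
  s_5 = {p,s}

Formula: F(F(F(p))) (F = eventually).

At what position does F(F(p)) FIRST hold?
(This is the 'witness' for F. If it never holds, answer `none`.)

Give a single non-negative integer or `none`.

Answer: 0

Derivation:
s_0={p,r,s}: F(F(p))=True F(p)=True p=True
s_1={p,r,s}: F(F(p))=True F(p)=True p=True
s_2={s}: F(F(p))=True F(p)=True p=False
s_3={q}: F(F(p))=True F(p)=True p=False
s_4={p,q}: F(F(p))=True F(p)=True p=True
s_5={p,s}: F(F(p))=True F(p)=True p=True
F(F(F(p))) holds; first witness at position 0.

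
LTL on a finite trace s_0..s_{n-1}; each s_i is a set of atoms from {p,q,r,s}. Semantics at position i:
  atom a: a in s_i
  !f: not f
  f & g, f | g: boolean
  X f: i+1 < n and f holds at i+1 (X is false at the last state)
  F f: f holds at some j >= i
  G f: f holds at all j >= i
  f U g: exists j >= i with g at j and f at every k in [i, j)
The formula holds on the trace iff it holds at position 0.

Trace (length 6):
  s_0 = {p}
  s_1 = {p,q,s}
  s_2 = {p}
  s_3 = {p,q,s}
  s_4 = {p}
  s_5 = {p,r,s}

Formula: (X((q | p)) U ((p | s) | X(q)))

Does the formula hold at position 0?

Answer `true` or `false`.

s_0={p}: (X((q | p)) U ((p | s) | X(q)))=True X((q | p))=True (q | p)=True q=False p=True ((p | s) | X(q))=True (p | s)=True s=False X(q)=True
s_1={p,q,s}: (X((q | p)) U ((p | s) | X(q)))=True X((q | p))=True (q | p)=True q=True p=True ((p | s) | X(q))=True (p | s)=True s=True X(q)=False
s_2={p}: (X((q | p)) U ((p | s) | X(q)))=True X((q | p))=True (q | p)=True q=False p=True ((p | s) | X(q))=True (p | s)=True s=False X(q)=True
s_3={p,q,s}: (X((q | p)) U ((p | s) | X(q)))=True X((q | p))=True (q | p)=True q=True p=True ((p | s) | X(q))=True (p | s)=True s=True X(q)=False
s_4={p}: (X((q | p)) U ((p | s) | X(q)))=True X((q | p))=True (q | p)=True q=False p=True ((p | s) | X(q))=True (p | s)=True s=False X(q)=False
s_5={p,r,s}: (X((q | p)) U ((p | s) | X(q)))=True X((q | p))=False (q | p)=True q=False p=True ((p | s) | X(q))=True (p | s)=True s=True X(q)=False

Answer: true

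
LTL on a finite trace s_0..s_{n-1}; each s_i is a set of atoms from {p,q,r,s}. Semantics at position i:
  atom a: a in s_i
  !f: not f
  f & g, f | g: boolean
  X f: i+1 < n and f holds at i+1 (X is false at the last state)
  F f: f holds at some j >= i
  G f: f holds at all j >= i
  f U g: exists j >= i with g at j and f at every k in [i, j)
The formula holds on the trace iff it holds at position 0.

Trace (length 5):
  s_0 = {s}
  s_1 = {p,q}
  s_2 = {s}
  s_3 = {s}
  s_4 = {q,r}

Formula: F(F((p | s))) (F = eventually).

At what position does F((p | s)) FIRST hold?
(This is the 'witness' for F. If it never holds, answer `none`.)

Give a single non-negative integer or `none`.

Answer: 0

Derivation:
s_0={s}: F((p | s))=True (p | s)=True p=False s=True
s_1={p,q}: F((p | s))=True (p | s)=True p=True s=False
s_2={s}: F((p | s))=True (p | s)=True p=False s=True
s_3={s}: F((p | s))=True (p | s)=True p=False s=True
s_4={q,r}: F((p | s))=False (p | s)=False p=False s=False
F(F((p | s))) holds; first witness at position 0.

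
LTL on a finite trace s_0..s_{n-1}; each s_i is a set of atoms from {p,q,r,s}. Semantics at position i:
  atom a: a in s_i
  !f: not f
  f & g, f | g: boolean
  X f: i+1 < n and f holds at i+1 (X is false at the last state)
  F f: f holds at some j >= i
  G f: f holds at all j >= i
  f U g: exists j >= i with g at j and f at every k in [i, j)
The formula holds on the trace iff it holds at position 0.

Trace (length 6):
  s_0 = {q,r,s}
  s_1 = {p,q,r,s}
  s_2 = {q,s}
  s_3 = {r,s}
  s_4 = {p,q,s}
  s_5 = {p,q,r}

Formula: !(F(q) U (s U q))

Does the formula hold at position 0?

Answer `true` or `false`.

Answer: false

Derivation:
s_0={q,r,s}: !(F(q) U (s U q))=False (F(q) U (s U q))=True F(q)=True q=True (s U q)=True s=True
s_1={p,q,r,s}: !(F(q) U (s U q))=False (F(q) U (s U q))=True F(q)=True q=True (s U q)=True s=True
s_2={q,s}: !(F(q) U (s U q))=False (F(q) U (s U q))=True F(q)=True q=True (s U q)=True s=True
s_3={r,s}: !(F(q) U (s U q))=False (F(q) U (s U q))=True F(q)=True q=False (s U q)=True s=True
s_4={p,q,s}: !(F(q) U (s U q))=False (F(q) U (s U q))=True F(q)=True q=True (s U q)=True s=True
s_5={p,q,r}: !(F(q) U (s U q))=False (F(q) U (s U q))=True F(q)=True q=True (s U q)=True s=False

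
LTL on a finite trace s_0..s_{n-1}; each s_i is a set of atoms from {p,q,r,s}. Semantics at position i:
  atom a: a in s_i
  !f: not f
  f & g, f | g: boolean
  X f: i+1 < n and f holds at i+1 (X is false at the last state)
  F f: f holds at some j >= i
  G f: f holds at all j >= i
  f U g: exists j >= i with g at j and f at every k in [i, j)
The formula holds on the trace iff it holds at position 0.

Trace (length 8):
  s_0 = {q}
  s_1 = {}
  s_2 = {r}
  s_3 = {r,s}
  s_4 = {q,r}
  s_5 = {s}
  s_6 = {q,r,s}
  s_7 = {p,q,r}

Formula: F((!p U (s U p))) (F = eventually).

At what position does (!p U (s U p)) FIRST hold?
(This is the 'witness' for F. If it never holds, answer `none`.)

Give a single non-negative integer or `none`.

Answer: 0

Derivation:
s_0={q}: (!p U (s U p))=True !p=True p=False (s U p)=False s=False
s_1={}: (!p U (s U p))=True !p=True p=False (s U p)=False s=False
s_2={r}: (!p U (s U p))=True !p=True p=False (s U p)=False s=False
s_3={r,s}: (!p U (s U p))=True !p=True p=False (s U p)=False s=True
s_4={q,r}: (!p U (s U p))=True !p=True p=False (s U p)=False s=False
s_5={s}: (!p U (s U p))=True !p=True p=False (s U p)=True s=True
s_6={q,r,s}: (!p U (s U p))=True !p=True p=False (s U p)=True s=True
s_7={p,q,r}: (!p U (s U p))=True !p=False p=True (s U p)=True s=False
F((!p U (s U p))) holds; first witness at position 0.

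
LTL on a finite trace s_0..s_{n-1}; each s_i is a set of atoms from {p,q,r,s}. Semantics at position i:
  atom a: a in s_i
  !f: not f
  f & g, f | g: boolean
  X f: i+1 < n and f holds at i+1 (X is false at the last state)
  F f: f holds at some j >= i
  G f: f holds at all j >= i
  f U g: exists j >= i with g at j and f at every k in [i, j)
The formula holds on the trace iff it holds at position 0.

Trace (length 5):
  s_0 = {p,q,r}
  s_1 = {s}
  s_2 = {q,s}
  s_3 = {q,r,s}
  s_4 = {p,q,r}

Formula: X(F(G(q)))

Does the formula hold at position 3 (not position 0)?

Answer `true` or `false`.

s_0={p,q,r}: X(F(G(q)))=True F(G(q))=True G(q)=False q=True
s_1={s}: X(F(G(q)))=True F(G(q))=True G(q)=False q=False
s_2={q,s}: X(F(G(q)))=True F(G(q))=True G(q)=True q=True
s_3={q,r,s}: X(F(G(q)))=True F(G(q))=True G(q)=True q=True
s_4={p,q,r}: X(F(G(q)))=False F(G(q))=True G(q)=True q=True
Evaluating at position 3: result = True

Answer: true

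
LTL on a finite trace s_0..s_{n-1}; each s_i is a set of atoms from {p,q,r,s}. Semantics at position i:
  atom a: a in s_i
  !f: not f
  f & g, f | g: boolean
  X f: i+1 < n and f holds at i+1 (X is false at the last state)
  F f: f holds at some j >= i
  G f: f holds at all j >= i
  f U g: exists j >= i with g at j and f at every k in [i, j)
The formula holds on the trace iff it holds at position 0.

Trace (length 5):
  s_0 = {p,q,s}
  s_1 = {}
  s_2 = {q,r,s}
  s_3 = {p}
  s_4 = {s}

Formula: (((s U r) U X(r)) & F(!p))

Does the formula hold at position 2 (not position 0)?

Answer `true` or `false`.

Answer: false

Derivation:
s_0={p,q,s}: (((s U r) U X(r)) & F(!p))=False ((s U r) U X(r))=False (s U r)=False s=True r=False X(r)=False F(!p)=True !p=False p=True
s_1={}: (((s U r) U X(r)) & F(!p))=True ((s U r) U X(r))=True (s U r)=False s=False r=False X(r)=True F(!p)=True !p=True p=False
s_2={q,r,s}: (((s U r) U X(r)) & F(!p))=False ((s U r) U X(r))=False (s U r)=True s=True r=True X(r)=False F(!p)=True !p=True p=False
s_3={p}: (((s U r) U X(r)) & F(!p))=False ((s U r) U X(r))=False (s U r)=False s=False r=False X(r)=False F(!p)=True !p=False p=True
s_4={s}: (((s U r) U X(r)) & F(!p))=False ((s U r) U X(r))=False (s U r)=False s=True r=False X(r)=False F(!p)=True !p=True p=False
Evaluating at position 2: result = False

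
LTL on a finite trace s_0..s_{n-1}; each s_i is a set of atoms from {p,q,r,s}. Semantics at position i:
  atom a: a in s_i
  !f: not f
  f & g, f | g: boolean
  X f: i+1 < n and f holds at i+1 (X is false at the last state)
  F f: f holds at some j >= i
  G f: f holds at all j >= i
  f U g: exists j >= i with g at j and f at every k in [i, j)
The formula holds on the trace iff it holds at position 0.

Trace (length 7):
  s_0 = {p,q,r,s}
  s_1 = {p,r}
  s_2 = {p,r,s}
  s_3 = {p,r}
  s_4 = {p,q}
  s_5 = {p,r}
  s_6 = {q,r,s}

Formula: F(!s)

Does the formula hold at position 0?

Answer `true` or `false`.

s_0={p,q,r,s}: F(!s)=True !s=False s=True
s_1={p,r}: F(!s)=True !s=True s=False
s_2={p,r,s}: F(!s)=True !s=False s=True
s_3={p,r}: F(!s)=True !s=True s=False
s_4={p,q}: F(!s)=True !s=True s=False
s_5={p,r}: F(!s)=True !s=True s=False
s_6={q,r,s}: F(!s)=False !s=False s=True

Answer: true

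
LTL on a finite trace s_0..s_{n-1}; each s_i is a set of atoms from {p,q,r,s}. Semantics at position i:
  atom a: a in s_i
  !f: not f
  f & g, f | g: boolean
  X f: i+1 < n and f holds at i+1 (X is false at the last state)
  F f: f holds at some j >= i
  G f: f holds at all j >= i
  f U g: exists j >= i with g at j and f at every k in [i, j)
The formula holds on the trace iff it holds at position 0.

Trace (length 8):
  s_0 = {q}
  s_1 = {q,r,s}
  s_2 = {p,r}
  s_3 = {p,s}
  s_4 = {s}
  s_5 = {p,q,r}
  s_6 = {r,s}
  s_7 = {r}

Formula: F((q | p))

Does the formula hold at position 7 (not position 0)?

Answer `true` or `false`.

Answer: false

Derivation:
s_0={q}: F((q | p))=True (q | p)=True q=True p=False
s_1={q,r,s}: F((q | p))=True (q | p)=True q=True p=False
s_2={p,r}: F((q | p))=True (q | p)=True q=False p=True
s_3={p,s}: F((q | p))=True (q | p)=True q=False p=True
s_4={s}: F((q | p))=True (q | p)=False q=False p=False
s_5={p,q,r}: F((q | p))=True (q | p)=True q=True p=True
s_6={r,s}: F((q | p))=False (q | p)=False q=False p=False
s_7={r}: F((q | p))=False (q | p)=False q=False p=False
Evaluating at position 7: result = False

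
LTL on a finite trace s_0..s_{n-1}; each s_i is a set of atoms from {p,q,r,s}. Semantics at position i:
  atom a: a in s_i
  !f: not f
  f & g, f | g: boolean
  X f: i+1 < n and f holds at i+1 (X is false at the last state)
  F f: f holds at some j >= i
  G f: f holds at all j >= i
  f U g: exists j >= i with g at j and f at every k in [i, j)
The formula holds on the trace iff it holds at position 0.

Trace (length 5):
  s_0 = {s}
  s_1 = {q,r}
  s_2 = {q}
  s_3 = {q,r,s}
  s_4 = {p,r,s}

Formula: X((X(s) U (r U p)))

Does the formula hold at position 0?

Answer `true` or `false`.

Answer: false

Derivation:
s_0={s}: X((X(s) U (r U p)))=False (X(s) U (r U p))=False X(s)=False s=True (r U p)=False r=False p=False
s_1={q,r}: X((X(s) U (r U p)))=True (X(s) U (r U p))=False X(s)=False s=False (r U p)=False r=True p=False
s_2={q}: X((X(s) U (r U p)))=True (X(s) U (r U p))=True X(s)=True s=False (r U p)=False r=False p=False
s_3={q,r,s}: X((X(s) U (r U p)))=True (X(s) U (r U p))=True X(s)=True s=True (r U p)=True r=True p=False
s_4={p,r,s}: X((X(s) U (r U p)))=False (X(s) U (r U p))=True X(s)=False s=True (r U p)=True r=True p=True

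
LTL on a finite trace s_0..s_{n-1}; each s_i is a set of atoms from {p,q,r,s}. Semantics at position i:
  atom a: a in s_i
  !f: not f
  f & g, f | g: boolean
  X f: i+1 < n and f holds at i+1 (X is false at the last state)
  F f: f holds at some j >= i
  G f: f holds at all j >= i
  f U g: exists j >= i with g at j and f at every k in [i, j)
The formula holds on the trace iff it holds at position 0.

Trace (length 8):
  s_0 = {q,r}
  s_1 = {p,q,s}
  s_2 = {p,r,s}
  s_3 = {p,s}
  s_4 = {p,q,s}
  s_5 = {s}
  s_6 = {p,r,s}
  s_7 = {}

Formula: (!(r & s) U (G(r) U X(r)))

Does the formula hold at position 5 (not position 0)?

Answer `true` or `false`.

Answer: true

Derivation:
s_0={q,r}: (!(r & s) U (G(r) U X(r)))=True !(r & s)=True (r & s)=False r=True s=False (G(r) U X(r))=False G(r)=False X(r)=False
s_1={p,q,s}: (!(r & s) U (G(r) U X(r)))=True !(r & s)=True (r & s)=False r=False s=True (G(r) U X(r))=True G(r)=False X(r)=True
s_2={p,r,s}: (!(r & s) U (G(r) U X(r)))=False !(r & s)=False (r & s)=True r=True s=True (G(r) U X(r))=False G(r)=False X(r)=False
s_3={p,s}: (!(r & s) U (G(r) U X(r)))=True !(r & s)=True (r & s)=False r=False s=True (G(r) U X(r))=False G(r)=False X(r)=False
s_4={p,q,s}: (!(r & s) U (G(r) U X(r)))=True !(r & s)=True (r & s)=False r=False s=True (G(r) U X(r))=False G(r)=False X(r)=False
s_5={s}: (!(r & s) U (G(r) U X(r)))=True !(r & s)=True (r & s)=False r=False s=True (G(r) U X(r))=True G(r)=False X(r)=True
s_6={p,r,s}: (!(r & s) U (G(r) U X(r)))=False !(r & s)=False (r & s)=True r=True s=True (G(r) U X(r))=False G(r)=False X(r)=False
s_7={}: (!(r & s) U (G(r) U X(r)))=False !(r & s)=True (r & s)=False r=False s=False (G(r) U X(r))=False G(r)=False X(r)=False
Evaluating at position 5: result = True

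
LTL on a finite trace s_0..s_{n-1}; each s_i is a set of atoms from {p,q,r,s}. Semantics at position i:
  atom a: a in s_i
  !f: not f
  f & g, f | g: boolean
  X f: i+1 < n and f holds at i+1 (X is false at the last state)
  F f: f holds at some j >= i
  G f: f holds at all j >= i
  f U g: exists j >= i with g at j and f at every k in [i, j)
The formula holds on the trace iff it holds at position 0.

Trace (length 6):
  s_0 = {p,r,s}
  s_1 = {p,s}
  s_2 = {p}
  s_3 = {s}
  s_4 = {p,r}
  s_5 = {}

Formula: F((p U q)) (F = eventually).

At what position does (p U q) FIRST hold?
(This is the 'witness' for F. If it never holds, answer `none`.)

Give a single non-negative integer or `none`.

s_0={p,r,s}: (p U q)=False p=True q=False
s_1={p,s}: (p U q)=False p=True q=False
s_2={p}: (p U q)=False p=True q=False
s_3={s}: (p U q)=False p=False q=False
s_4={p,r}: (p U q)=False p=True q=False
s_5={}: (p U q)=False p=False q=False
F((p U q)) does not hold (no witness exists).

Answer: none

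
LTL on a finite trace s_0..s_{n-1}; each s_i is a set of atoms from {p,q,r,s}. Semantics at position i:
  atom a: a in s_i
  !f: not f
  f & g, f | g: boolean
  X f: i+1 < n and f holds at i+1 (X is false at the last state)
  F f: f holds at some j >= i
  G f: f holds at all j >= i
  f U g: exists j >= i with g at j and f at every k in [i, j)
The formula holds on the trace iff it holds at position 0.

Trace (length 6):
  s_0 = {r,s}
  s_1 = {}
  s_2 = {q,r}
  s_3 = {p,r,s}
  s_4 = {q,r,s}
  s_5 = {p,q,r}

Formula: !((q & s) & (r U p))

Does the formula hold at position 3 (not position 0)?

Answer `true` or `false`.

s_0={r,s}: !((q & s) & (r U p))=True ((q & s) & (r U p))=False (q & s)=False q=False s=True (r U p)=False r=True p=False
s_1={}: !((q & s) & (r U p))=True ((q & s) & (r U p))=False (q & s)=False q=False s=False (r U p)=False r=False p=False
s_2={q,r}: !((q & s) & (r U p))=True ((q & s) & (r U p))=False (q & s)=False q=True s=False (r U p)=True r=True p=False
s_3={p,r,s}: !((q & s) & (r U p))=True ((q & s) & (r U p))=False (q & s)=False q=False s=True (r U p)=True r=True p=True
s_4={q,r,s}: !((q & s) & (r U p))=False ((q & s) & (r U p))=True (q & s)=True q=True s=True (r U p)=True r=True p=False
s_5={p,q,r}: !((q & s) & (r U p))=True ((q & s) & (r U p))=False (q & s)=False q=True s=False (r U p)=True r=True p=True
Evaluating at position 3: result = True

Answer: true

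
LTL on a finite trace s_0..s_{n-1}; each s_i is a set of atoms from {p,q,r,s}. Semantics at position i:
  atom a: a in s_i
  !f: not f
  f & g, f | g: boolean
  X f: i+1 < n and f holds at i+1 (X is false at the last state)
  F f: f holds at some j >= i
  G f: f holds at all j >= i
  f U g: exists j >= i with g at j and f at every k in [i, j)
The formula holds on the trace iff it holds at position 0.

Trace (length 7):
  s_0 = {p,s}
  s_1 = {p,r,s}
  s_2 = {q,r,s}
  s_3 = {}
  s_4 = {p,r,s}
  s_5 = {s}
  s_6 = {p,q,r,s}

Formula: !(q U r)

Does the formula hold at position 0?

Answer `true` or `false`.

Answer: true

Derivation:
s_0={p,s}: !(q U r)=True (q U r)=False q=False r=False
s_1={p,r,s}: !(q U r)=False (q U r)=True q=False r=True
s_2={q,r,s}: !(q U r)=False (q U r)=True q=True r=True
s_3={}: !(q U r)=True (q U r)=False q=False r=False
s_4={p,r,s}: !(q U r)=False (q U r)=True q=False r=True
s_5={s}: !(q U r)=True (q U r)=False q=False r=False
s_6={p,q,r,s}: !(q U r)=False (q U r)=True q=True r=True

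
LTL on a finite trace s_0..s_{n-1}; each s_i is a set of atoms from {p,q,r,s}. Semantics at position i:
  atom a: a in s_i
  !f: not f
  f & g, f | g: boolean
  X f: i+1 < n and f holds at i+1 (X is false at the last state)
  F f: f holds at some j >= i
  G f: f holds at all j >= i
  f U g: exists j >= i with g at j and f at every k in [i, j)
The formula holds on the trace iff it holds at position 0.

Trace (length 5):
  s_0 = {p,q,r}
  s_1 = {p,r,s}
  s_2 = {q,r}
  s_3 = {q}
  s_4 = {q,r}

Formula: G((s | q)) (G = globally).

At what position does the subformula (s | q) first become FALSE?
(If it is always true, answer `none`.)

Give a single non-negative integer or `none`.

s_0={p,q,r}: (s | q)=True s=False q=True
s_1={p,r,s}: (s | q)=True s=True q=False
s_2={q,r}: (s | q)=True s=False q=True
s_3={q}: (s | q)=True s=False q=True
s_4={q,r}: (s | q)=True s=False q=True
G((s | q)) holds globally = True
No violation — formula holds at every position.

Answer: none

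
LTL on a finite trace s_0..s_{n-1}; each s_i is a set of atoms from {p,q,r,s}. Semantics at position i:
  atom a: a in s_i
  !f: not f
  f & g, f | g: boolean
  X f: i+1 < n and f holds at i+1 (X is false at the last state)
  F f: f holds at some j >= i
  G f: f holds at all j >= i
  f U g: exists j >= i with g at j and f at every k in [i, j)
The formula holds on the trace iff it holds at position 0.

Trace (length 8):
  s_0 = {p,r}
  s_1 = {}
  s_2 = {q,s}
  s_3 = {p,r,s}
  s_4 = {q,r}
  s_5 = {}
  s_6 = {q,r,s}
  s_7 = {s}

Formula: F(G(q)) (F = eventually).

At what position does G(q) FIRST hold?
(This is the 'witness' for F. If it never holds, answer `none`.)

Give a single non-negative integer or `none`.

Answer: none

Derivation:
s_0={p,r}: G(q)=False q=False
s_1={}: G(q)=False q=False
s_2={q,s}: G(q)=False q=True
s_3={p,r,s}: G(q)=False q=False
s_4={q,r}: G(q)=False q=True
s_5={}: G(q)=False q=False
s_6={q,r,s}: G(q)=False q=True
s_7={s}: G(q)=False q=False
F(G(q)) does not hold (no witness exists).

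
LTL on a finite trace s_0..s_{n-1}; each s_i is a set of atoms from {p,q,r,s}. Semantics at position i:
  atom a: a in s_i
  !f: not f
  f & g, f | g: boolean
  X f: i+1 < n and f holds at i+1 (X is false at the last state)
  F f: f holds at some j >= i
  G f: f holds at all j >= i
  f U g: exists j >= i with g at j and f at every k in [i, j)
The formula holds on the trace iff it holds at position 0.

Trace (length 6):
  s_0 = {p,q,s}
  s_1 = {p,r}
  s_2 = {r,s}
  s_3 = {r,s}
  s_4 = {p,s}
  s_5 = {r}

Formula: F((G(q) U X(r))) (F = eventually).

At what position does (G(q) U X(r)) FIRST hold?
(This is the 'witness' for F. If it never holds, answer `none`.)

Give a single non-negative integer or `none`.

Answer: 0

Derivation:
s_0={p,q,s}: (G(q) U X(r))=True G(q)=False q=True X(r)=True r=False
s_1={p,r}: (G(q) U X(r))=True G(q)=False q=False X(r)=True r=True
s_2={r,s}: (G(q) U X(r))=True G(q)=False q=False X(r)=True r=True
s_3={r,s}: (G(q) U X(r))=False G(q)=False q=False X(r)=False r=True
s_4={p,s}: (G(q) U X(r))=True G(q)=False q=False X(r)=True r=False
s_5={r}: (G(q) U X(r))=False G(q)=False q=False X(r)=False r=True
F((G(q) U X(r))) holds; first witness at position 0.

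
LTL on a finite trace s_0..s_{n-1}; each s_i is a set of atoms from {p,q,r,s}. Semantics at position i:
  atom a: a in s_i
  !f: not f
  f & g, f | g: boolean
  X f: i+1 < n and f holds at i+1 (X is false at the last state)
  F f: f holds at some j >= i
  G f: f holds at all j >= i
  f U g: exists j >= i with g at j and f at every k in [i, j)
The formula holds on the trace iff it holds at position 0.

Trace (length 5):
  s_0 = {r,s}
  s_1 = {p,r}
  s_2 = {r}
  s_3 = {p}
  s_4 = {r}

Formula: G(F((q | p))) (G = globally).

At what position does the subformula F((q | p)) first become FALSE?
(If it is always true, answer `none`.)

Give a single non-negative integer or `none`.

s_0={r,s}: F((q | p))=True (q | p)=False q=False p=False
s_1={p,r}: F((q | p))=True (q | p)=True q=False p=True
s_2={r}: F((q | p))=True (q | p)=False q=False p=False
s_3={p}: F((q | p))=True (q | p)=True q=False p=True
s_4={r}: F((q | p))=False (q | p)=False q=False p=False
G(F((q | p))) holds globally = False
First violation at position 4.

Answer: 4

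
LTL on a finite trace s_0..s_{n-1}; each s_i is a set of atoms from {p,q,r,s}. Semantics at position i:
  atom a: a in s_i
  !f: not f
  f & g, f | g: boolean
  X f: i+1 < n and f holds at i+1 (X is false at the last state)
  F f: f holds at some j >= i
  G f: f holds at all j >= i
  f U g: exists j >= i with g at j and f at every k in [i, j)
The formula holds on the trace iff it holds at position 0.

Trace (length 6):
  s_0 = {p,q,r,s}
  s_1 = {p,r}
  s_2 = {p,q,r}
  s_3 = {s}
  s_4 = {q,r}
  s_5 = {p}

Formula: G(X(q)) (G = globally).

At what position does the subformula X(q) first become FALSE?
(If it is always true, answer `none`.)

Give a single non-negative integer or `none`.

Answer: 0

Derivation:
s_0={p,q,r,s}: X(q)=False q=True
s_1={p,r}: X(q)=True q=False
s_2={p,q,r}: X(q)=False q=True
s_3={s}: X(q)=True q=False
s_4={q,r}: X(q)=False q=True
s_5={p}: X(q)=False q=False
G(X(q)) holds globally = False
First violation at position 0.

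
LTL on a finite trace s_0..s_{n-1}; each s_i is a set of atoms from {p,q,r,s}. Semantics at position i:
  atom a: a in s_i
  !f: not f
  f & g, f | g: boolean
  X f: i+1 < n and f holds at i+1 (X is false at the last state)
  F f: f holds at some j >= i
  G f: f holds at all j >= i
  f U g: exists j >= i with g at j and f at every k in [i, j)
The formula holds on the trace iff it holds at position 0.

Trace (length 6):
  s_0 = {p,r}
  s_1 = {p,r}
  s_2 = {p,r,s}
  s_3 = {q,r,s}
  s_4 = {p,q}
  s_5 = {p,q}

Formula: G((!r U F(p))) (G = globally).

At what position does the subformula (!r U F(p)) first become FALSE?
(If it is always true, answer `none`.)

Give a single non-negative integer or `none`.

s_0={p,r}: (!r U F(p))=True !r=False r=True F(p)=True p=True
s_1={p,r}: (!r U F(p))=True !r=False r=True F(p)=True p=True
s_2={p,r,s}: (!r U F(p))=True !r=False r=True F(p)=True p=True
s_3={q,r,s}: (!r U F(p))=True !r=False r=True F(p)=True p=False
s_4={p,q}: (!r U F(p))=True !r=True r=False F(p)=True p=True
s_5={p,q}: (!r U F(p))=True !r=True r=False F(p)=True p=True
G((!r U F(p))) holds globally = True
No violation — formula holds at every position.

Answer: none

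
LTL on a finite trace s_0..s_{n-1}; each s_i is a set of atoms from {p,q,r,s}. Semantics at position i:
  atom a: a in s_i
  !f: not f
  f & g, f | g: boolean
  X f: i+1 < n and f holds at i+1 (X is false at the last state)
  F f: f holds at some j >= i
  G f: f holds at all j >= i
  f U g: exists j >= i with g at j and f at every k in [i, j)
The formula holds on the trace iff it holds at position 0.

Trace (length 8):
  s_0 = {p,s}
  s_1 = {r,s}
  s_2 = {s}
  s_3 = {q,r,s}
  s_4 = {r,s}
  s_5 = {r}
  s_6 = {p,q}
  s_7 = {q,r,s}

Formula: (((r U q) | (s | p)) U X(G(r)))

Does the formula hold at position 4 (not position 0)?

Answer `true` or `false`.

s_0={p,s}: (((r U q) | (s | p)) U X(G(r)))=True ((r U q) | (s | p))=True (r U q)=False r=False q=False (s | p)=True s=True p=True X(G(r))=False G(r)=False
s_1={r,s}: (((r U q) | (s | p)) U X(G(r)))=True ((r U q) | (s | p))=True (r U q)=False r=True q=False (s | p)=True s=True p=False X(G(r))=False G(r)=False
s_2={s}: (((r U q) | (s | p)) U X(G(r)))=True ((r U q) | (s | p))=True (r U q)=False r=False q=False (s | p)=True s=True p=False X(G(r))=False G(r)=False
s_3={q,r,s}: (((r U q) | (s | p)) U X(G(r)))=True ((r U q) | (s | p))=True (r U q)=True r=True q=True (s | p)=True s=True p=False X(G(r))=False G(r)=False
s_4={r,s}: (((r U q) | (s | p)) U X(G(r)))=True ((r U q) | (s | p))=True (r U q)=True r=True q=False (s | p)=True s=True p=False X(G(r))=False G(r)=False
s_5={r}: (((r U q) | (s | p)) U X(G(r)))=True ((r U q) | (s | p))=True (r U q)=True r=True q=False (s | p)=False s=False p=False X(G(r))=False G(r)=False
s_6={p,q}: (((r U q) | (s | p)) U X(G(r)))=True ((r U q) | (s | p))=True (r U q)=True r=False q=True (s | p)=True s=False p=True X(G(r))=True G(r)=False
s_7={q,r,s}: (((r U q) | (s | p)) U X(G(r)))=False ((r U q) | (s | p))=True (r U q)=True r=True q=True (s | p)=True s=True p=False X(G(r))=False G(r)=True
Evaluating at position 4: result = True

Answer: true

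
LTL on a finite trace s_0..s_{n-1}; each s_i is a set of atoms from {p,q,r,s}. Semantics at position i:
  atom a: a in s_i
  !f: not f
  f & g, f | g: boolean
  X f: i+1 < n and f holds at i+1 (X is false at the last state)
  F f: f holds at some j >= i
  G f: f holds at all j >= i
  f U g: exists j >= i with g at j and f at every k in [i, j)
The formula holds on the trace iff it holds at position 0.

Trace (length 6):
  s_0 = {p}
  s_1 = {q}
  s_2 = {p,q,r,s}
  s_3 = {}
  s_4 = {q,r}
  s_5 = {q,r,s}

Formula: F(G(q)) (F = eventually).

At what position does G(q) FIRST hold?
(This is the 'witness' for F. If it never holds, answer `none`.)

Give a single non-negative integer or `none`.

s_0={p}: G(q)=False q=False
s_1={q}: G(q)=False q=True
s_2={p,q,r,s}: G(q)=False q=True
s_3={}: G(q)=False q=False
s_4={q,r}: G(q)=True q=True
s_5={q,r,s}: G(q)=True q=True
F(G(q)) holds; first witness at position 4.

Answer: 4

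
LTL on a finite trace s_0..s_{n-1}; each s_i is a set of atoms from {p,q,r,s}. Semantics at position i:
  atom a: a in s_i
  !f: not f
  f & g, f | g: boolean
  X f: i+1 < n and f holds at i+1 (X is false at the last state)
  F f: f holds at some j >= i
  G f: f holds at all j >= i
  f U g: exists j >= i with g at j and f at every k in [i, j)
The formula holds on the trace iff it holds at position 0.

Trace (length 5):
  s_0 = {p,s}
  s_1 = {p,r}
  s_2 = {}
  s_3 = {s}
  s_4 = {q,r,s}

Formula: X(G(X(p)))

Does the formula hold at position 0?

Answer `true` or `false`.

s_0={p,s}: X(G(X(p)))=False G(X(p))=False X(p)=True p=True
s_1={p,r}: X(G(X(p)))=False G(X(p))=False X(p)=False p=True
s_2={}: X(G(X(p)))=False G(X(p))=False X(p)=False p=False
s_3={s}: X(G(X(p)))=False G(X(p))=False X(p)=False p=False
s_4={q,r,s}: X(G(X(p)))=False G(X(p))=False X(p)=False p=False

Answer: false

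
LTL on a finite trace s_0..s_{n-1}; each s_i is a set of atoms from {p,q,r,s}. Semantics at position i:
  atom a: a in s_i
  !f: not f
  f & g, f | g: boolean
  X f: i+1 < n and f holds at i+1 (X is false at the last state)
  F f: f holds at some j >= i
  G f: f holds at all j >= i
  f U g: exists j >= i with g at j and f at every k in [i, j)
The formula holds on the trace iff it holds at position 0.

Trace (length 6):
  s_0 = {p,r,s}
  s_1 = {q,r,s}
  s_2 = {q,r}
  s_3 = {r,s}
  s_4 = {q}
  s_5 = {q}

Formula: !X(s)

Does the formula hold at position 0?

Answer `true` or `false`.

s_0={p,r,s}: !X(s)=False X(s)=True s=True
s_1={q,r,s}: !X(s)=True X(s)=False s=True
s_2={q,r}: !X(s)=False X(s)=True s=False
s_3={r,s}: !X(s)=True X(s)=False s=True
s_4={q}: !X(s)=True X(s)=False s=False
s_5={q}: !X(s)=True X(s)=False s=False

Answer: false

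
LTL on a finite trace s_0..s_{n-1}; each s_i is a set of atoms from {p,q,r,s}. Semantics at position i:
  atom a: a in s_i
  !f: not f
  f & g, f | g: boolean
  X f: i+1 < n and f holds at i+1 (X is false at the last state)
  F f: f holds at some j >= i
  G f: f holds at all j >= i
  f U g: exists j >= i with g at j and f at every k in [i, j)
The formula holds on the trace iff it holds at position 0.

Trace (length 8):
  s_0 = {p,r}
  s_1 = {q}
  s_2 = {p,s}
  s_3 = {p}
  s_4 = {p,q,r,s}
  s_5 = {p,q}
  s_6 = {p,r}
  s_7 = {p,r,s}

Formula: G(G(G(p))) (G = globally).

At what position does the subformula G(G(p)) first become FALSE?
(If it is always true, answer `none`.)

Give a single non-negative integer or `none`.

Answer: 0

Derivation:
s_0={p,r}: G(G(p))=False G(p)=False p=True
s_1={q}: G(G(p))=False G(p)=False p=False
s_2={p,s}: G(G(p))=True G(p)=True p=True
s_3={p}: G(G(p))=True G(p)=True p=True
s_4={p,q,r,s}: G(G(p))=True G(p)=True p=True
s_5={p,q}: G(G(p))=True G(p)=True p=True
s_6={p,r}: G(G(p))=True G(p)=True p=True
s_7={p,r,s}: G(G(p))=True G(p)=True p=True
G(G(G(p))) holds globally = False
First violation at position 0.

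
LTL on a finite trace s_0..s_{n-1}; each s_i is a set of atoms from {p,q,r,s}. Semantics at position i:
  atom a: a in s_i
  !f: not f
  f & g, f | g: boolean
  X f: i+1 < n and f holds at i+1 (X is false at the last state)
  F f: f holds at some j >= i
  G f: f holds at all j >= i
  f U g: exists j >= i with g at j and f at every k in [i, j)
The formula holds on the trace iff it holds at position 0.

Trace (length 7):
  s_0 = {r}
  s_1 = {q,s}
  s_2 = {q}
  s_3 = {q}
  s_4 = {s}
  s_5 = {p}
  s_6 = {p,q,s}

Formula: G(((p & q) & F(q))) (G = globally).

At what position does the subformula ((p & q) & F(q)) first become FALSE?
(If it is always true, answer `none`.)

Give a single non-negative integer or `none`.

Answer: 0

Derivation:
s_0={r}: ((p & q) & F(q))=False (p & q)=False p=False q=False F(q)=True
s_1={q,s}: ((p & q) & F(q))=False (p & q)=False p=False q=True F(q)=True
s_2={q}: ((p & q) & F(q))=False (p & q)=False p=False q=True F(q)=True
s_3={q}: ((p & q) & F(q))=False (p & q)=False p=False q=True F(q)=True
s_4={s}: ((p & q) & F(q))=False (p & q)=False p=False q=False F(q)=True
s_5={p}: ((p & q) & F(q))=False (p & q)=False p=True q=False F(q)=True
s_6={p,q,s}: ((p & q) & F(q))=True (p & q)=True p=True q=True F(q)=True
G(((p & q) & F(q))) holds globally = False
First violation at position 0.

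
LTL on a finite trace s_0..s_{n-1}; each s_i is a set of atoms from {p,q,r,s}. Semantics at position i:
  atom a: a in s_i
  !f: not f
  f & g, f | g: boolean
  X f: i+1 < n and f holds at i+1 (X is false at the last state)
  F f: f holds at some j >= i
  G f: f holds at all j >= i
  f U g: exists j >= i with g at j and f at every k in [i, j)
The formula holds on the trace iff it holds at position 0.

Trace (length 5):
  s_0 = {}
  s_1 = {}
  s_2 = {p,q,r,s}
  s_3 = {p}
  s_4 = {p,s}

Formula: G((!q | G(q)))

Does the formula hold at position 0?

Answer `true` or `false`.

s_0={}: G((!q | G(q)))=False (!q | G(q))=True !q=True q=False G(q)=False
s_1={}: G((!q | G(q)))=False (!q | G(q))=True !q=True q=False G(q)=False
s_2={p,q,r,s}: G((!q | G(q)))=False (!q | G(q))=False !q=False q=True G(q)=False
s_3={p}: G((!q | G(q)))=True (!q | G(q))=True !q=True q=False G(q)=False
s_4={p,s}: G((!q | G(q)))=True (!q | G(q))=True !q=True q=False G(q)=False

Answer: false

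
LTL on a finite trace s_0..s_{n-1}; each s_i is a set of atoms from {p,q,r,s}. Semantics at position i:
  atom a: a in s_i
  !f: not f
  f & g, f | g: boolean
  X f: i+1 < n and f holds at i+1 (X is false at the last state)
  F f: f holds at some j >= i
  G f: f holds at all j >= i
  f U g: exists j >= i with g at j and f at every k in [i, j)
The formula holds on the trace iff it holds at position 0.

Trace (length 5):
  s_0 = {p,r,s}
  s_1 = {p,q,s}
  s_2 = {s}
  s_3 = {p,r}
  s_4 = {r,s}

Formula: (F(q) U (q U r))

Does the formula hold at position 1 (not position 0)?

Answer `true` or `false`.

s_0={p,r,s}: (F(q) U (q U r))=True F(q)=True q=False (q U r)=True r=True
s_1={p,q,s}: (F(q) U (q U r))=False F(q)=True q=True (q U r)=False r=False
s_2={s}: (F(q) U (q U r))=False F(q)=False q=False (q U r)=False r=False
s_3={p,r}: (F(q) U (q U r))=True F(q)=False q=False (q U r)=True r=True
s_4={r,s}: (F(q) U (q U r))=True F(q)=False q=False (q U r)=True r=True
Evaluating at position 1: result = False

Answer: false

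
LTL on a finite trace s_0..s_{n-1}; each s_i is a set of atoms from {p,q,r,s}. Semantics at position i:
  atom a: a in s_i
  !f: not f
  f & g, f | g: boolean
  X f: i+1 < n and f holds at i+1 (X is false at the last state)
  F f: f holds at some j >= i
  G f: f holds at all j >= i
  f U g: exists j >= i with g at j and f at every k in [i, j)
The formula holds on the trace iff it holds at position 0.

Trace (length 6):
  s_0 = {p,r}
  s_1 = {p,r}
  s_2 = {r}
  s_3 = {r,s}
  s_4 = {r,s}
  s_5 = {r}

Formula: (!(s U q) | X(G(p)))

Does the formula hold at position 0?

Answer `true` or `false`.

Answer: true

Derivation:
s_0={p,r}: (!(s U q) | X(G(p)))=True !(s U q)=True (s U q)=False s=False q=False X(G(p))=False G(p)=False p=True
s_1={p,r}: (!(s U q) | X(G(p)))=True !(s U q)=True (s U q)=False s=False q=False X(G(p))=False G(p)=False p=True
s_2={r}: (!(s U q) | X(G(p)))=True !(s U q)=True (s U q)=False s=False q=False X(G(p))=False G(p)=False p=False
s_3={r,s}: (!(s U q) | X(G(p)))=True !(s U q)=True (s U q)=False s=True q=False X(G(p))=False G(p)=False p=False
s_4={r,s}: (!(s U q) | X(G(p)))=True !(s U q)=True (s U q)=False s=True q=False X(G(p))=False G(p)=False p=False
s_5={r}: (!(s U q) | X(G(p)))=True !(s U q)=True (s U q)=False s=False q=False X(G(p))=False G(p)=False p=False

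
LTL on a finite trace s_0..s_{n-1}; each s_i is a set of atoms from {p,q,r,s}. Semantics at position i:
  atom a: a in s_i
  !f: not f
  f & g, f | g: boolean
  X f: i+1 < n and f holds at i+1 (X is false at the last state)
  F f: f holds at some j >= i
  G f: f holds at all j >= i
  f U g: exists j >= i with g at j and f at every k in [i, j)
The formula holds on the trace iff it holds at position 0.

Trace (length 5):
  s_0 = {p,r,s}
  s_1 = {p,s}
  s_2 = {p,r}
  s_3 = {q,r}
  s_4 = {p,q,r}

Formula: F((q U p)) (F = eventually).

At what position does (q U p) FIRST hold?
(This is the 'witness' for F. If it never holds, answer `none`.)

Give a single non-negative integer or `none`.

s_0={p,r,s}: (q U p)=True q=False p=True
s_1={p,s}: (q U p)=True q=False p=True
s_2={p,r}: (q U p)=True q=False p=True
s_3={q,r}: (q U p)=True q=True p=False
s_4={p,q,r}: (q U p)=True q=True p=True
F((q U p)) holds; first witness at position 0.

Answer: 0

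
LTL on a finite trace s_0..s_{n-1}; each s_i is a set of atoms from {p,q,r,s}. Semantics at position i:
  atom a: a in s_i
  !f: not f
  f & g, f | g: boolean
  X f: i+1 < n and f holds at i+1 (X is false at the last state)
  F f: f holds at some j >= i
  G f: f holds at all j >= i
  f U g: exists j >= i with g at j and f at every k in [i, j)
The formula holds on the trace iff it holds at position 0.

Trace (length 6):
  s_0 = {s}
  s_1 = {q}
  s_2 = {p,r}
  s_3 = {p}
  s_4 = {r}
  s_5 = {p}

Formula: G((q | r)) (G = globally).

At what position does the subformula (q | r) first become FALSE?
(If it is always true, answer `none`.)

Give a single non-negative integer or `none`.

Answer: 0

Derivation:
s_0={s}: (q | r)=False q=False r=False
s_1={q}: (q | r)=True q=True r=False
s_2={p,r}: (q | r)=True q=False r=True
s_3={p}: (q | r)=False q=False r=False
s_4={r}: (q | r)=True q=False r=True
s_5={p}: (q | r)=False q=False r=False
G((q | r)) holds globally = False
First violation at position 0.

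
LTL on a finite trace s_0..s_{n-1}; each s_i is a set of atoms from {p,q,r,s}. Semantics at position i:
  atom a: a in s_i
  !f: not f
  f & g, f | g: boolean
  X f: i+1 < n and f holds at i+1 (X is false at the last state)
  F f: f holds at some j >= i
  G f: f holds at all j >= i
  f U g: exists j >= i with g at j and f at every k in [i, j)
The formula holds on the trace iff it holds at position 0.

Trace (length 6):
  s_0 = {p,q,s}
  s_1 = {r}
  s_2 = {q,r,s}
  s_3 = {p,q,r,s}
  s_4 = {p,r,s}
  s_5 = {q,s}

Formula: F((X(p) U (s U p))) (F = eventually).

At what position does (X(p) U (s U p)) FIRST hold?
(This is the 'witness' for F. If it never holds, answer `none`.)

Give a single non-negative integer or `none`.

s_0={p,q,s}: (X(p) U (s U p))=True X(p)=False p=True (s U p)=True s=True
s_1={r}: (X(p) U (s U p))=False X(p)=False p=False (s U p)=False s=False
s_2={q,r,s}: (X(p) U (s U p))=True X(p)=True p=False (s U p)=True s=True
s_3={p,q,r,s}: (X(p) U (s U p))=True X(p)=True p=True (s U p)=True s=True
s_4={p,r,s}: (X(p) U (s U p))=True X(p)=False p=True (s U p)=True s=True
s_5={q,s}: (X(p) U (s U p))=False X(p)=False p=False (s U p)=False s=True
F((X(p) U (s U p))) holds; first witness at position 0.

Answer: 0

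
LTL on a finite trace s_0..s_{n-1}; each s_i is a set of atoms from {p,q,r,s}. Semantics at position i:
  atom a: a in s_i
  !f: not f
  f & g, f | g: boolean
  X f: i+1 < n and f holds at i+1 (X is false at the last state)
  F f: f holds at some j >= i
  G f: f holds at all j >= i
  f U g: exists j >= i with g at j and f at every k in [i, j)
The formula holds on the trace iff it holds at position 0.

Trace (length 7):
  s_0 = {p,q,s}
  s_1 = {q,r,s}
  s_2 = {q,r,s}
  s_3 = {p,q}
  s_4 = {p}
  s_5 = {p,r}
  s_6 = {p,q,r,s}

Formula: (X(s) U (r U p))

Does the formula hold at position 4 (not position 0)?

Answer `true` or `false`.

Answer: true

Derivation:
s_0={p,q,s}: (X(s) U (r U p))=True X(s)=True s=True (r U p)=True r=False p=True
s_1={q,r,s}: (X(s) U (r U p))=True X(s)=True s=True (r U p)=True r=True p=False
s_2={q,r,s}: (X(s) U (r U p))=True X(s)=False s=True (r U p)=True r=True p=False
s_3={p,q}: (X(s) U (r U p))=True X(s)=False s=False (r U p)=True r=False p=True
s_4={p}: (X(s) U (r U p))=True X(s)=False s=False (r U p)=True r=False p=True
s_5={p,r}: (X(s) U (r U p))=True X(s)=True s=False (r U p)=True r=True p=True
s_6={p,q,r,s}: (X(s) U (r U p))=True X(s)=False s=True (r U p)=True r=True p=True
Evaluating at position 4: result = True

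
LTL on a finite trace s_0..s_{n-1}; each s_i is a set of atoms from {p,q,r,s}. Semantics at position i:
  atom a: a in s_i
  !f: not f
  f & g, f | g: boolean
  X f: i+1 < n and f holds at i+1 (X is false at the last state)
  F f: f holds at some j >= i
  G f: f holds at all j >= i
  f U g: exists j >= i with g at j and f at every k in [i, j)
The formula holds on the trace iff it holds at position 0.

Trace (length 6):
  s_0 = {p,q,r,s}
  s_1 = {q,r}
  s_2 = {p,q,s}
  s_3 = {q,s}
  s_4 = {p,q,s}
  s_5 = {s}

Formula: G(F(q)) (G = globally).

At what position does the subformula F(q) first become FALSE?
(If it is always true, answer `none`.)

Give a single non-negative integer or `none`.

Answer: 5

Derivation:
s_0={p,q,r,s}: F(q)=True q=True
s_1={q,r}: F(q)=True q=True
s_2={p,q,s}: F(q)=True q=True
s_3={q,s}: F(q)=True q=True
s_4={p,q,s}: F(q)=True q=True
s_5={s}: F(q)=False q=False
G(F(q)) holds globally = False
First violation at position 5.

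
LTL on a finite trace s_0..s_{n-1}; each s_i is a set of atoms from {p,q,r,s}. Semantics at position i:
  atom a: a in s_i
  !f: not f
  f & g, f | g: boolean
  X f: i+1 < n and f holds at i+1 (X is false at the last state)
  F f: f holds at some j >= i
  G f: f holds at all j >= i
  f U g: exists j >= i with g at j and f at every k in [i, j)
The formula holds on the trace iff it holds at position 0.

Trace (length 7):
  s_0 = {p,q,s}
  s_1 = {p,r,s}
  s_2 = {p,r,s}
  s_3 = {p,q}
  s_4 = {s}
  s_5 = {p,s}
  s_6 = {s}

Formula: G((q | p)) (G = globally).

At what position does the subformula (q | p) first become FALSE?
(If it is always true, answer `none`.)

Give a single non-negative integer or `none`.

Answer: 4

Derivation:
s_0={p,q,s}: (q | p)=True q=True p=True
s_1={p,r,s}: (q | p)=True q=False p=True
s_2={p,r,s}: (q | p)=True q=False p=True
s_3={p,q}: (q | p)=True q=True p=True
s_4={s}: (q | p)=False q=False p=False
s_5={p,s}: (q | p)=True q=False p=True
s_6={s}: (q | p)=False q=False p=False
G((q | p)) holds globally = False
First violation at position 4.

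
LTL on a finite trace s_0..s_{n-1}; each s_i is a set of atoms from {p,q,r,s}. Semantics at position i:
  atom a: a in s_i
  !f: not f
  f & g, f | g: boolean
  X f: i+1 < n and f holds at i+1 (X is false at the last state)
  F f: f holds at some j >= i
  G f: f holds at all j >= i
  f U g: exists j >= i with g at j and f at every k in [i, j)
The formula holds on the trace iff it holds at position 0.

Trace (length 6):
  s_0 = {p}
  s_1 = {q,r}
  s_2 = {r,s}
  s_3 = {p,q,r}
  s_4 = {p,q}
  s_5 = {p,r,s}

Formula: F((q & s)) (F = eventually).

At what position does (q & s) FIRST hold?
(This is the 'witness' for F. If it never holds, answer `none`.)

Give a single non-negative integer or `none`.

s_0={p}: (q & s)=False q=False s=False
s_1={q,r}: (q & s)=False q=True s=False
s_2={r,s}: (q & s)=False q=False s=True
s_3={p,q,r}: (q & s)=False q=True s=False
s_4={p,q}: (q & s)=False q=True s=False
s_5={p,r,s}: (q & s)=False q=False s=True
F((q & s)) does not hold (no witness exists).

Answer: none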